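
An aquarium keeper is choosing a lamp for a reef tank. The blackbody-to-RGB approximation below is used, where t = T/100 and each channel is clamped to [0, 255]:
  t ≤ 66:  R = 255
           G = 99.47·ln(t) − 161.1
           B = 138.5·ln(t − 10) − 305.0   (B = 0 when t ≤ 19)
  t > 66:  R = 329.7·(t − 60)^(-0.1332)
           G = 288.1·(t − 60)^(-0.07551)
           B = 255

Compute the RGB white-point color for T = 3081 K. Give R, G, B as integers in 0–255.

t = 3081/100 = 30.81; the t ≤ 66 branch applies.
R = 255 by definition for t ≤ 66.
G = 99.47·ln 30.81 − 161.1 = 99.47·3.4278 − 161.1 = 179.867.
B = 138.5·ln(30.81 − 10) − 305.0 = 138.5·ln 20.81 − 305.0 = 138.5·3.0354 − 305.0 = 115.408.
Rounded: (255, 180, 115).

R=255, G=180, B=115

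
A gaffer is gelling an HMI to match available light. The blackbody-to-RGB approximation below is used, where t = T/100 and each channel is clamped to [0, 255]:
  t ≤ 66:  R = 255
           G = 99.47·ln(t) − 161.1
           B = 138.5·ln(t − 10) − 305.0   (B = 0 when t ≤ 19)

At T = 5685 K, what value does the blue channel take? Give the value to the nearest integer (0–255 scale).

t = 5685/100 = 56.85; the t ≤ 66 branch applies.
B = 138.5·ln(56.85 − 10) − 305.0 = 138.5·ln 46.85 − 305.0 = 138.5·3.8470 − 305.0 = 227.803.
Rounded: 228.

228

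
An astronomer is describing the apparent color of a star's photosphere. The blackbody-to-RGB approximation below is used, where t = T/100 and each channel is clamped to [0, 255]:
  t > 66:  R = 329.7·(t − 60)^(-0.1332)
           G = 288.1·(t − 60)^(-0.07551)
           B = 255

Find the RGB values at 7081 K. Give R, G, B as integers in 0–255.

t = 7081/100 = 70.81; the t > 66 branch applies.
R = 329.7·(70.81 − 60)^(-0.1332) = 329.7·10.81^(-0.1332) = 329.7·0.72827 = 240.112.
G = 288.1·(70.81 − 60)^(-0.07551) = 288.1·10.81^(-0.07551) = 288.1·0.83548 = 240.702.
B = 255 by definition for t > 66.
Rounded: (240, 241, 255).

R=240, G=241, B=255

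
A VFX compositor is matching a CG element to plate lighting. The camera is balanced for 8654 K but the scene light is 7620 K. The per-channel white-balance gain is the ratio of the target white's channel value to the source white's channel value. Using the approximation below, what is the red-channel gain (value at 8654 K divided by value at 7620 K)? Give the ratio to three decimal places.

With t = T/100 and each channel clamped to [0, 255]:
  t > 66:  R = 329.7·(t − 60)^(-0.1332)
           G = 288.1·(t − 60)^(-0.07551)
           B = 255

0.936

At 7620 K (t = 76.2):
  R = 329.7·(76.2 − 60)^(-0.1332) = 329.7·16.2^(-0.1332) = 329.7·0.69007 = 227.516.
At 8654 K (t = 86.54):
  R = 329.7·(86.54 − 60)^(-0.1332) = 329.7·26.54^(-0.1332) = 329.7·0.64615 = 213.037.
Gain = 213.037 / 227.516 = 0.9364 → 0.936.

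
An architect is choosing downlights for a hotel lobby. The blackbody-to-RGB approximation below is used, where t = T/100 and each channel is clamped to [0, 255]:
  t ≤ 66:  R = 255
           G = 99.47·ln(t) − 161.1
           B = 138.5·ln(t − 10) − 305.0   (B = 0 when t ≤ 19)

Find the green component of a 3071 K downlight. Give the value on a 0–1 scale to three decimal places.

t = 3071/100 = 30.71; the t ≤ 66 branch applies.
G = 99.47·ln 30.71 − 161.1 = 99.47·3.4246 − 161.1 = 179.544.
On a 0–1 scale: 179.544/255 = 0.7041 → 0.704.

0.704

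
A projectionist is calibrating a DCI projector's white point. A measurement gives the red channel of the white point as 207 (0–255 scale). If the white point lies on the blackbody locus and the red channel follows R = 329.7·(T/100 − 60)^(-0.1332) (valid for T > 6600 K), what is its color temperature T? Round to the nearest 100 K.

(t − 60)^(-0.1332) = 207/329.7 = 0.62784.
t − 60 = 0.62784^(1/-0.1332) = 0.62784^(-7.508) = 32.933, so t = 92.933.
T = 100·t = 9293 K → 9300 K to the nearest 100 K.

9300 K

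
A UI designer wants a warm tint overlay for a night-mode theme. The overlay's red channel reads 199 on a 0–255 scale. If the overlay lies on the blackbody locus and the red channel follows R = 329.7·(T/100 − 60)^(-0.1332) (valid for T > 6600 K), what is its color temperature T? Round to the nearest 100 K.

(t − 60)^(-0.1332) = 199/329.7 = 0.60358.
t − 60 = 0.60358^(1/-0.1332) = 0.60358^(-7.508) = 44.273, so t = 104.273.
T = 100·t = 10427 K → 10400 K to the nearest 100 K.

10400 K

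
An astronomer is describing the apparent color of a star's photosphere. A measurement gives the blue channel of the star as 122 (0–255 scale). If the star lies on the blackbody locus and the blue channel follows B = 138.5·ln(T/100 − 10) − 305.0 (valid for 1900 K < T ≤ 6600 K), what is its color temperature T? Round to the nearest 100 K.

ln(t − 10) = (122 + 305.0) / 138.5 = 3.0830.
t − 10 = e^3.0830 = 21.824, so t = 31.824.
T = 100·t = 3182 K → 3200 K to the nearest 100 K.

3200 K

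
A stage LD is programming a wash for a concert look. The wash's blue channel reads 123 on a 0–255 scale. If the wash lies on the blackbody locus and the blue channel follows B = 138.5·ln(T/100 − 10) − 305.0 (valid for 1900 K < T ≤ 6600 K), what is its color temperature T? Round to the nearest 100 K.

3200 K

ln(t − 10) = (123 + 305.0) / 138.5 = 3.0903.
t − 10 = e^3.0903 = 21.983, so t = 31.983.
T = 100·t = 3198 K → 3200 K to the nearest 100 K.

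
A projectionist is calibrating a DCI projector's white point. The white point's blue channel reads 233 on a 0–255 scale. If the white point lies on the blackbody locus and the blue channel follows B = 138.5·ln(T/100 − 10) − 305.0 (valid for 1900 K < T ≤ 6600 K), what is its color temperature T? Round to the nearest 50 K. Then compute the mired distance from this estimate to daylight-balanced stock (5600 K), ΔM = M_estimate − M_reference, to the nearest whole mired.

-8 mireds

ln(t − 10) = (233 + 305.0) / 138.5 = 3.8845.
t − 10 = e^3.8845 = 48.641, so t = 58.641.
T = 100·t = 5864 K → 5850 K to the nearest 50 K.
M_estimate = 10⁶/5850 = 170.94; M_reference = 10⁶/5600 = 178.57.
ΔM = 170.94 − 178.57 = -7.63 → -8 mireds.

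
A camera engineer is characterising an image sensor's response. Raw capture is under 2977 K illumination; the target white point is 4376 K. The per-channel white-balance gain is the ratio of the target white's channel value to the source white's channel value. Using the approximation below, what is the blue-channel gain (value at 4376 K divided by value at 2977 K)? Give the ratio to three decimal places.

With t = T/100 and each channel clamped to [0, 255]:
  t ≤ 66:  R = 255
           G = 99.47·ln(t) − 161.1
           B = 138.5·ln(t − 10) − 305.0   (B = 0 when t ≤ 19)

At 2977 K (t = 29.77):
  B = 138.5·ln(29.77 − 10) − 305.0 = 138.5·ln 19.77 − 305.0 = 138.5·2.9842 − 305.0 = 108.307.
At 4376 K (t = 43.76):
  B = 138.5·ln(43.76 − 10) − 305.0 = 138.5·ln 33.76 − 305.0 = 138.5·3.5193 − 305.0 = 182.420.
Gain = 182.420 / 108.307 = 1.6843 → 1.684.

1.684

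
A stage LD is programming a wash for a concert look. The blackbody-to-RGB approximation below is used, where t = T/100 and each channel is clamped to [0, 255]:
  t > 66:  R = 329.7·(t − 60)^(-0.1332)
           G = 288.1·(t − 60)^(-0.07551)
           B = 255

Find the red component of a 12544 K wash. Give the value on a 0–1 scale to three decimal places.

t = 12544/100 = 125.44; the t > 66 branch applies.
R = 329.7·(125.44 − 60)^(-0.1332) = 329.7·65.44^(-0.1332) = 329.7·0.57297 = 188.907.
On a 0–1 scale: 188.907/255 = 0.7408 → 0.741.

0.741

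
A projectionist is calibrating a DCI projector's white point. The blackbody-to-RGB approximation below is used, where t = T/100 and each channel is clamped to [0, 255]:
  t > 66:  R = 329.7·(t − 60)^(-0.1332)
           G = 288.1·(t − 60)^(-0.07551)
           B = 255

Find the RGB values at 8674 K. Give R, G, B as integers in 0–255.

R=213, G=225, B=255

t = 8674/100 = 86.74; the t > 66 branch applies.
R = 329.7·(86.74 − 60)^(-0.1332) = 329.7·26.74^(-0.1332) = 329.7·0.64551 = 212.824.
G = 288.1·(86.74 − 60)^(-0.07551) = 288.1·26.74^(-0.07551) = 288.1·0.78025 = 224.791.
B = 255 by definition for t > 66.
Rounded: (213, 225, 255).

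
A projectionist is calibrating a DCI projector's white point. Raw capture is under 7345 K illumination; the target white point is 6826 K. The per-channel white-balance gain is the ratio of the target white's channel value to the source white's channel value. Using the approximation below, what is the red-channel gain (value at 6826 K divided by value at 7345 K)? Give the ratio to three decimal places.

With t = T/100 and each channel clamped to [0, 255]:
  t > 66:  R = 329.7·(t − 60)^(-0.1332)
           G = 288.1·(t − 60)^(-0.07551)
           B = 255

At 7345 K (t = 73.45):
  R = 329.7·(73.45 − 60)^(-0.1332) = 329.7·13.45^(-0.1332) = 329.7·0.70738 = 233.224.
At 6826 K (t = 68.26):
  R = 329.7·(68.26 − 60)^(-0.1332) = 329.7·8.26^(-0.1332) = 329.7·0.75485 = 248.873.
Gain = 248.873 / 233.224 = 1.0671 → 1.067.

1.067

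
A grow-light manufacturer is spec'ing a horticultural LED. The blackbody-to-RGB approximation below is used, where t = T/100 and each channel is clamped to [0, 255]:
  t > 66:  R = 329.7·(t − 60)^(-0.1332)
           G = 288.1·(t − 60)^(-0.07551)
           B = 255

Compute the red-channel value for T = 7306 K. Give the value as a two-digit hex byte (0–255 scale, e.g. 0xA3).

0xEA

t = 7306/100 = 73.06; the t > 66 branch applies.
R = 329.7·(73.06 − 60)^(-0.1332) = 329.7·13.06^(-0.1332) = 329.7·0.71016 = 234.140.
Rounded: 234; in hex, 0xEA.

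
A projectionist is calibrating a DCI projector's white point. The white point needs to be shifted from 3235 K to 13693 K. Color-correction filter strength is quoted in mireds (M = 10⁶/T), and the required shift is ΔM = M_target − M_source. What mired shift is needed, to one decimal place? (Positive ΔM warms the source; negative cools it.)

-236.1 mireds

M_source = 10⁶/3235 = 309.119; M_target = 10⁶/13693 = 73.030.
ΔM = 73.030 − 309.119 = -236.089 → -236.1 mireds, a cooling shift.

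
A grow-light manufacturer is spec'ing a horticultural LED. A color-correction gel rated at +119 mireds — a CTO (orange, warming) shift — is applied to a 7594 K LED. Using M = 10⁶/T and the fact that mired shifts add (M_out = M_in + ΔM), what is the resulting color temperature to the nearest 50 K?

4000 K

M_in = 10⁶/7594 = 131.68 mireds.
M_out = 131.68 + (+119) = 250.68 mireds.
T_out = 10⁶/250.68 = 3989.1 K → 4000 K.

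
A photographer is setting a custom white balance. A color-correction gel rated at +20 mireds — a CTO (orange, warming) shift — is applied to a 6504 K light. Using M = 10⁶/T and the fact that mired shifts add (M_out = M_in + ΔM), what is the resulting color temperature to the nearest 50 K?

M_in = 10⁶/6504 = 153.75 mireds.
M_out = 153.75 + (+20) = 173.75 mireds.
T_out = 10⁶/173.75 = 5755.3 K → 5750 K.

5750 K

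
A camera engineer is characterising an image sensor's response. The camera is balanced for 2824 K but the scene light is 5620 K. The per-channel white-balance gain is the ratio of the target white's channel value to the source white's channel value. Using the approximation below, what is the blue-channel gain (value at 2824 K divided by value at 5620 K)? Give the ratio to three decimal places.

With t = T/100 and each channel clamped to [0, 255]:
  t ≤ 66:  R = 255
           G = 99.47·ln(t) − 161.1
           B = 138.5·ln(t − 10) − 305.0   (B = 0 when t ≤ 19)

0.430

At 5620 K (t = 56.2):
  B = 138.5·ln(56.2 − 10) − 305.0 = 138.5·ln 46.2 − 305.0 = 138.5·3.8330 − 305.0 = 225.868.
At 2824 K (t = 28.24):
  B = 138.5·ln(28.24 − 10) − 305.0 = 138.5·ln 18.24 − 305.0 = 138.5·2.9036 − 305.0 = 97.151.
Gain = 97.151 / 225.868 = 0.4301 → 0.430.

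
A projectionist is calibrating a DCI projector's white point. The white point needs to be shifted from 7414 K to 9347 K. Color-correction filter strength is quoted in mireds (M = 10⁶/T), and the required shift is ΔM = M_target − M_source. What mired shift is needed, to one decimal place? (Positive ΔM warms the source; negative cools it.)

M_source = 10⁶/7414 = 134.880; M_target = 10⁶/9347 = 106.986.
ΔM = 106.986 − 134.880 = -27.894 → -27.9 mireds, a cooling shift.

-27.9 mireds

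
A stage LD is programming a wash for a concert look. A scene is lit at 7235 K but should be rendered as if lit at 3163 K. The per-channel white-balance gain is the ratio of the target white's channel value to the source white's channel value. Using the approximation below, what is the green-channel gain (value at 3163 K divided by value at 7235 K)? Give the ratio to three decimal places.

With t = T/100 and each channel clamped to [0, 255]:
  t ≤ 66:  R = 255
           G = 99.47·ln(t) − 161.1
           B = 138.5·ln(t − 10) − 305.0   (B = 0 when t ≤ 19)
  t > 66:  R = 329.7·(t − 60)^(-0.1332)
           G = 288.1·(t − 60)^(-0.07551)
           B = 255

0.766

At 7235 K (t = 72.35):
  G = 288.1·(72.35 − 60)^(-0.07551) = 288.1·12.35^(-0.07551) = 288.1·0.82712 = 238.293.
At 3163 K (t = 31.63):
  G = 99.47·ln 31.63 − 161.1 = 99.47·3.4541 − 161.1 = 182.480.
Gain = 182.480 / 238.293 = 0.7658 → 0.766.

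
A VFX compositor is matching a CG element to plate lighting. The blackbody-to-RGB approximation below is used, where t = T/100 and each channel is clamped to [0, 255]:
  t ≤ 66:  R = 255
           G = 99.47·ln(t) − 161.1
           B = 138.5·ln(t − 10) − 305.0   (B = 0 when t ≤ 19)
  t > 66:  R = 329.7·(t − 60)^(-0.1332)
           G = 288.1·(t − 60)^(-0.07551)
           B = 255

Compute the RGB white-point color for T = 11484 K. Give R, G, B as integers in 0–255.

t = 11484/100 = 114.84; the t > 66 branch applies.
R = 329.7·(114.84 − 60)^(-0.1332) = 329.7·54.84^(-0.1332) = 329.7·0.58661 = 193.407.
G = 288.1·(114.84 − 60)^(-0.07551) = 288.1·54.84^(-0.07551) = 288.1·0.73906 = 212.924.
B = 255 by definition for t > 66.
Rounded: (193, 213, 255).

R=193, G=213, B=255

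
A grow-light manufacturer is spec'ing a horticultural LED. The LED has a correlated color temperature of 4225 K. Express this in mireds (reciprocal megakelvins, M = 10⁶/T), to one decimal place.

M = 10⁶ / 4225 = 236.686 → 236.7 mireds.

236.7 mireds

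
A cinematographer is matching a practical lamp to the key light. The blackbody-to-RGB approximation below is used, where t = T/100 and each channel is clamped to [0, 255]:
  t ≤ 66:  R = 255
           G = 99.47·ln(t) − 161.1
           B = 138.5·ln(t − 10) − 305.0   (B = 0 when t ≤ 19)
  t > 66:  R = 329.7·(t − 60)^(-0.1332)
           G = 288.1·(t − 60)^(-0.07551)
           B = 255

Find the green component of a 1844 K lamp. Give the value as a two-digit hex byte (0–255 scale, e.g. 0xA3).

0x81

t = 1844/100 = 18.44; the t ≤ 66 branch applies.
G = 99.47·ln 18.44 − 161.1 = 99.47·2.9145 − 161.1 = 128.808.
Rounded: 129; in hex, 0x81.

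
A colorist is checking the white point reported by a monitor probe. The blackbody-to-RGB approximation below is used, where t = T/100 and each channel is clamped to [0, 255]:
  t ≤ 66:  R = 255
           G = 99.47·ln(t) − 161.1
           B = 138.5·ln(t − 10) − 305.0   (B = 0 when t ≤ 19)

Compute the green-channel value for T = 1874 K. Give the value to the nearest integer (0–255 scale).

t = 1874/100 = 18.74; the t ≤ 66 branch applies.
G = 99.47·ln 18.74 − 161.1 = 99.47·2.9307 − 161.1 = 130.413.
Rounded: 130.

130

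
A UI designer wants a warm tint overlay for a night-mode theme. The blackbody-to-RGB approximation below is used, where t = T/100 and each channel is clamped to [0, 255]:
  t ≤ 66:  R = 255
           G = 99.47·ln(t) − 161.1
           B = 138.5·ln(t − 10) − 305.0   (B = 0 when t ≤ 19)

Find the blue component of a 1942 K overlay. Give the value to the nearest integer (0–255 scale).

t = 1942/100 = 19.42; the t ≤ 66 branch applies.
B = 138.5·ln(19.42 − 10) − 305.0 = 138.5·ln 9.42 − 305.0 = 138.5·2.2428 − 305.0 = 5.633.
Rounded: 6.

6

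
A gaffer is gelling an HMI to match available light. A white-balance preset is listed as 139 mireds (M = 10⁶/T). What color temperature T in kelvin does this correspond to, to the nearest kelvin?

7194 K

T = 10⁶ / 139 = 7194.24 K → 7194 K.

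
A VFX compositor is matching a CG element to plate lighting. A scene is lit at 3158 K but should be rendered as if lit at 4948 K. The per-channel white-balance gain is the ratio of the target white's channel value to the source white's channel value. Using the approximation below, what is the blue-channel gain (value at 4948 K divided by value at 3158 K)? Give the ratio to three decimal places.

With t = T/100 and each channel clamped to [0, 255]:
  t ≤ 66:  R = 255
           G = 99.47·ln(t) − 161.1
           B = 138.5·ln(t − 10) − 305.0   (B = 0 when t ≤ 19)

At 3158 K (t = 31.58):
  B = 138.5·ln(31.58 − 10) − 305.0 = 138.5·ln 21.58 − 305.0 = 138.5·3.0718 − 305.0 = 120.440.
At 4948 K (t = 49.48):
  B = 138.5·ln(49.48 − 10) − 305.0 = 138.5·ln 39.48 − 305.0 = 138.5·3.6758 − 305.0 = 204.097.
Gain = 204.097 / 120.440 = 1.6946 → 1.695.

1.695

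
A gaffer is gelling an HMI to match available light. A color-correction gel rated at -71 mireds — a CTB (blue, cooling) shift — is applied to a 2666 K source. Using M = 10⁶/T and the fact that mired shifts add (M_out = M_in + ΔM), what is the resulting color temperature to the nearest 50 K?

M_in = 10⁶/2666 = 375.09 mireds.
M_out = 375.09 + (-71) = 304.09 mireds.
T_out = 10⁶/304.09 = 3288.5 K → 3300 K.

3300 K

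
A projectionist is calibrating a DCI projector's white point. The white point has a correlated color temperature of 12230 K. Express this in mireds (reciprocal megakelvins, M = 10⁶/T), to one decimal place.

M = 10⁶ / 12230 = 81.766 → 81.8 mireds.

81.8 mireds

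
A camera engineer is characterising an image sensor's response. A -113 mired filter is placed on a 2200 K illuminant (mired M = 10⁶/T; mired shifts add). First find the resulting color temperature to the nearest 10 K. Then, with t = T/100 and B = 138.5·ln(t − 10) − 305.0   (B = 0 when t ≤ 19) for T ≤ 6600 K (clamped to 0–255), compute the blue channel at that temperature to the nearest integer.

M_in = 10⁶/2200 = 454.55; M_out = 454.55 + (-113) = 341.55.
T_out = 10⁶/341.55 = 2927.9 K → 2930 K; t = 29.3.
B = 138.5·ln(29.3 − 10) − 305.0 = 138.5·ln 19.3 − 305.0 = 138.5·2.9601 − 305.0 = 104.975.
Rounded: 105.

105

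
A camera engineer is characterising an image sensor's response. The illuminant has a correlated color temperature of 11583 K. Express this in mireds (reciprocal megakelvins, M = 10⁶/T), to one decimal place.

M = 10⁶ / 11583 = 86.333 → 86.3 mireds.

86.3 mireds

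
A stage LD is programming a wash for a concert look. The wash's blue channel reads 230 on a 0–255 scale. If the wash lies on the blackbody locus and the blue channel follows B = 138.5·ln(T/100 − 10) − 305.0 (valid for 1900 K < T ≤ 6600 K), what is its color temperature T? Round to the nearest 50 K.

ln(t − 10) = (230 + 305.0) / 138.5 = 3.8628.
t − 10 = e^3.8628 = 47.599, so t = 57.599.
T = 100·t = 5760 K → 5750 K to the nearest 50 K.

5750 K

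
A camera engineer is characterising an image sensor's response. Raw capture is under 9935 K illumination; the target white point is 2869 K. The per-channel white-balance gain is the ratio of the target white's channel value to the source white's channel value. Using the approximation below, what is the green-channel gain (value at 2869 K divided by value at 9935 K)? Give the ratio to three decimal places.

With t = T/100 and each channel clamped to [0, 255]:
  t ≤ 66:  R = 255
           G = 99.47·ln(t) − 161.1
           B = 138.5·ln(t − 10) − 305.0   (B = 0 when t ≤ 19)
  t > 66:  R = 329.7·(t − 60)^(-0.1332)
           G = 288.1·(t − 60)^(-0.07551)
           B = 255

At 9935 K (t = 99.35):
  G = 288.1·(99.35 − 60)^(-0.07551) = 288.1·39.35^(-0.07551) = 288.1·0.75782 = 218.328.
At 2869 K (t = 28.69):
  G = 99.47·ln 28.69 − 161.1 = 99.47·3.3565 − 161.1 = 172.776.
Gain = 172.776 / 218.328 = 0.7914 → 0.791.

0.791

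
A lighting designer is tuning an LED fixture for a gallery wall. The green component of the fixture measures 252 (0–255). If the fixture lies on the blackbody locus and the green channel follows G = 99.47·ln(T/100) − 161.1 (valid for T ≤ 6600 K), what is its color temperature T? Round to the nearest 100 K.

ln t = (252 + 161.1) / 99.47 = 4.1530.
t = e^4.1530 = 63.625.
T = 100·t = 6363 K → 6400 K to the nearest 100 K.

6400 K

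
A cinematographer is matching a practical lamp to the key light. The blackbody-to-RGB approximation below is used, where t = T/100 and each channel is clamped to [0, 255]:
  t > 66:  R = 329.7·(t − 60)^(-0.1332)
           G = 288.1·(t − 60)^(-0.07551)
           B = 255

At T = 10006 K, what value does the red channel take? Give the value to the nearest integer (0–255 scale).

202

t = 10006/100 = 100.06; the t > 66 branch applies.
R = 329.7·(100.06 − 60)^(-0.1332) = 329.7·40.06^(-0.1332) = 329.7·0.61167 = 201.668.
Rounded: 202.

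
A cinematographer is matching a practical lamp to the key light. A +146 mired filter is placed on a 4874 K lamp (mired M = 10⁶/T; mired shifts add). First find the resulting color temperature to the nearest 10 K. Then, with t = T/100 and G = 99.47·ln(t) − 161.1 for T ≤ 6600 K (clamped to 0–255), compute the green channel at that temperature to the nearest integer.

M_in = 10⁶/4874 = 205.17; M_out = 205.17 + (+146) = 351.17.
T_out = 10⁶/351.17 = 2847.6 K → 2850 K; t = 28.5.
G = 99.47·ln 28.5 − 161.1 = 99.47·3.3499 − 161.1 = 172.115.
Rounded: 172.

172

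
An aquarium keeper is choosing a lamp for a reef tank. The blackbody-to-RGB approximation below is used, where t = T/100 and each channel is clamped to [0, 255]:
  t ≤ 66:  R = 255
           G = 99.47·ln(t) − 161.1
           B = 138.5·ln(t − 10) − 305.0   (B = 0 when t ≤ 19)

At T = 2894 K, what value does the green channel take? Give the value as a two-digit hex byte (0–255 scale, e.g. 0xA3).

t = 2894/100 = 28.94; the t ≤ 66 branch applies.
G = 99.47·ln 28.94 − 161.1 = 99.47·3.3652 − 161.1 = 173.639.
Rounded: 174; in hex, 0xAE.

0xAE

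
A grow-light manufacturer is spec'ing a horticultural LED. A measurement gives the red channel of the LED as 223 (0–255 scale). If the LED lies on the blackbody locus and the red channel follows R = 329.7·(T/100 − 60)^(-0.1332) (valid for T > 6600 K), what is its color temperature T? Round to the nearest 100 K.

(t − 60)^(-0.1332) = 223/329.7 = 0.67637.
t − 60 = 0.67637^(1/-0.1332) = 0.67637^(-7.508) = 18.831, so t = 78.831.
T = 100·t = 7883 K → 7900 K to the nearest 100 K.

7900 K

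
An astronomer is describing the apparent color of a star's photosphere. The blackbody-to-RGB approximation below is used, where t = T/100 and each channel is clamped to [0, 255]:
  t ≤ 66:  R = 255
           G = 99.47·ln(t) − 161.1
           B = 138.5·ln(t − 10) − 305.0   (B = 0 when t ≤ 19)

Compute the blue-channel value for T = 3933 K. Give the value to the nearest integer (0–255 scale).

t = 3933/100 = 39.33; the t ≤ 66 branch applies.
B = 138.5·ln(39.33 − 10) − 305.0 = 138.5·ln 29.33 − 305.0 = 138.5·3.3786 − 305.0 = 162.938.
Rounded: 163.

163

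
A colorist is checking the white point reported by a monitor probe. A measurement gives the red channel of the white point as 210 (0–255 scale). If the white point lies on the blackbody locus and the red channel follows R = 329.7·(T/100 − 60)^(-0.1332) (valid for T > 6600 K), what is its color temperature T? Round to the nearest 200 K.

(t − 60)^(-0.1332) = 210/329.7 = 0.63694.
t − 60 = 0.63694^(1/-0.1332) = 0.63694^(-7.508) = 29.561, so t = 89.561.
T = 100·t = 8956 K → 9000 K to the nearest 200 K.

9000 K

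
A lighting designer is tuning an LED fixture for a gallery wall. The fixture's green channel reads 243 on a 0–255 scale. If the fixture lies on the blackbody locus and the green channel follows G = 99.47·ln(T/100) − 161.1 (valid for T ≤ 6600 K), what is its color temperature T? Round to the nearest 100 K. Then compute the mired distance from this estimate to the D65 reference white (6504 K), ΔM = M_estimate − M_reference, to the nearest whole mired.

+19 mireds

ln t = (243 + 161.1) / 99.47 = 4.0625.
t = e^4.0625 = 58.121.
T = 100·t = 5812 K → 5800 K to the nearest 100 K.
M_estimate = 10⁶/5800 = 172.41; M_reference = 10⁶/6504 = 153.75.
ΔM = 172.41 − 153.75 = 18.66 → +19 mireds.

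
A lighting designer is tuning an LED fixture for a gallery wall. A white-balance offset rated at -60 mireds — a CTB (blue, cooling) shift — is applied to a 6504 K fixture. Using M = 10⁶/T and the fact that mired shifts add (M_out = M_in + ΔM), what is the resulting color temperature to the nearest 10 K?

M_in = 10⁶/6504 = 153.75 mireds.
M_out = 153.75 + (-60) = 93.75 mireds.
T_out = 10⁶/93.75 = 10666.5 K → 10670 K.

10670 K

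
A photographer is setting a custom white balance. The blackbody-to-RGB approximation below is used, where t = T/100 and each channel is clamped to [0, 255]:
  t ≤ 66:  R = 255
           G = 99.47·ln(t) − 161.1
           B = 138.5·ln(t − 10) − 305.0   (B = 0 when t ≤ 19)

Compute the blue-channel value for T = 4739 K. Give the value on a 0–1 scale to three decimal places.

0.771

t = 4739/100 = 47.39; the t ≤ 66 branch applies.
B = 138.5·ln(47.39 − 10) − 305.0 = 138.5·ln 37.39 − 305.0 = 138.5·3.6214 − 305.0 = 196.564.
On a 0–1 scale: 196.564/255 = 0.7708 → 0.771.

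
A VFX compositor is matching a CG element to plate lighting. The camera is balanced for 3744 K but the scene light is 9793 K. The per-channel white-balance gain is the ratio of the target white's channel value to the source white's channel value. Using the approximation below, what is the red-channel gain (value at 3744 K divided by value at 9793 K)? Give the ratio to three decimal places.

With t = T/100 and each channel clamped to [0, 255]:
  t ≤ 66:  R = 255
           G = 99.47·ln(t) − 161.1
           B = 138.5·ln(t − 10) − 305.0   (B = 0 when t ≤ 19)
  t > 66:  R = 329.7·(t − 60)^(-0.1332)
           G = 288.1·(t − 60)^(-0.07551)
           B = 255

1.255

At 9793 K (t = 97.93):
  R = 329.7·(97.93 − 60)^(-0.1332) = 329.7·37.93^(-0.1332) = 329.7·0.61614 = 203.141.
At 3744 K (t = 37.44):
  R = 255 by definition for t ≤ 66.
Gain = 255.000 / 203.141 = 1.2553 → 1.255.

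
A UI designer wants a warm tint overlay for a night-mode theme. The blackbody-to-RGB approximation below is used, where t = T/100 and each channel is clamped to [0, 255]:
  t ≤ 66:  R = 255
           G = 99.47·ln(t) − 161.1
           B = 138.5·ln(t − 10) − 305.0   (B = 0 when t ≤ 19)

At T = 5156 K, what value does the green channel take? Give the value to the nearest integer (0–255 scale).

t = 5156/100 = 51.56; the t ≤ 66 branch applies.
G = 99.47·ln 51.56 − 161.1 = 99.47·3.9427 − 161.1 = 231.085.
Rounded: 231.

231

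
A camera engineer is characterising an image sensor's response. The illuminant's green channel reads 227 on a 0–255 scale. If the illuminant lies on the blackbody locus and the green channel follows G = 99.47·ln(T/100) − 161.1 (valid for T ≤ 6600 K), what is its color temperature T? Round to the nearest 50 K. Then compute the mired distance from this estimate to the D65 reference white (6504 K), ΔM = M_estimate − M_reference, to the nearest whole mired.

+48 mireds

ln t = (227 + 161.1) / 99.47 = 3.9017.
t = e^3.9017 = 49.485.
T = 100·t = 4949 K → 4950 K to the nearest 50 K.
M_estimate = 10⁶/4950 = 202.02; M_reference = 10⁶/6504 = 153.75.
ΔM = 202.02 − 153.75 = 48.27 → +48 mireds.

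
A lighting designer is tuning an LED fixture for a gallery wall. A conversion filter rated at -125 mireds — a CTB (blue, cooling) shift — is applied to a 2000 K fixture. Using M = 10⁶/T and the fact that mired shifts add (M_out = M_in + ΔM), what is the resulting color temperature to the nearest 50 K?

M_in = 10⁶/2000 = 500.00 mireds.
M_out = 500.00 + (-125) = 375.00 mireds.
T_out = 10⁶/375.00 = 2666.7 K → 2650 K.

2650 K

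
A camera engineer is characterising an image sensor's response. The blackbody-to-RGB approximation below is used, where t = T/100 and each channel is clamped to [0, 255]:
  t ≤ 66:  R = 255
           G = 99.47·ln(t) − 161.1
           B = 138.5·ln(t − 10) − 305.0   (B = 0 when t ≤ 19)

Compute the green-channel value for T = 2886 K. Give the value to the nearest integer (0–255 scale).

t = 2886/100 = 28.86; the t ≤ 66 branch applies.
G = 99.47·ln 28.86 − 161.1 = 99.47·3.3625 − 161.1 = 173.364.
Rounded: 173.

173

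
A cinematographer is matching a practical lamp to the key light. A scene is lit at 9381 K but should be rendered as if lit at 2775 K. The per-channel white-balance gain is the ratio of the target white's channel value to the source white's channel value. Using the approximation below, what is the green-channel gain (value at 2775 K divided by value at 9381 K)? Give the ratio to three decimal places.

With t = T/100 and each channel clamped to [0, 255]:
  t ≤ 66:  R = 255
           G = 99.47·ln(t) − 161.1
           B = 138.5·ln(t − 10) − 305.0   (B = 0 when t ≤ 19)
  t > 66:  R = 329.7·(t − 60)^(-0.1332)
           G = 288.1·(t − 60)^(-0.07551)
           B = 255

At 9381 K (t = 93.81):
  G = 288.1·(93.81 − 60)^(-0.07551) = 288.1·33.81^(-0.07551) = 288.1·0.76655 = 220.844.
At 2775 K (t = 27.75):
  G = 99.47·ln 27.75 − 161.1 = 99.47·3.3232 − 161.1 = 169.462.
Gain = 169.462 / 220.844 = 0.7673 → 0.767.

0.767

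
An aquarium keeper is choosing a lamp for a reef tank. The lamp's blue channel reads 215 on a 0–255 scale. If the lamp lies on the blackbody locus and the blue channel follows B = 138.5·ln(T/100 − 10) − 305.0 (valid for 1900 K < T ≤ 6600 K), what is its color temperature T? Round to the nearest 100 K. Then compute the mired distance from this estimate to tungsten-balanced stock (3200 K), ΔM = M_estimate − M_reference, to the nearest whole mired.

ln(t − 10) = (215 + 305.0) / 138.5 = 3.7545.
t − 10 = e^3.7545 = 42.713, so t = 52.713.
T = 100·t = 5271 K → 5300 K to the nearest 100 K.
M_estimate = 10⁶/5300 = 188.68; M_reference = 10⁶/3200 = 312.50.
ΔM = 188.68 − 312.50 = -123.82 → -124 mireds.

-124 mireds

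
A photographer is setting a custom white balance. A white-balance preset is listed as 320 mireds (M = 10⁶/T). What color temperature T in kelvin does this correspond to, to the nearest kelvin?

T = 10⁶ / 320 = 3125.00 K → 3125 K.

3125 K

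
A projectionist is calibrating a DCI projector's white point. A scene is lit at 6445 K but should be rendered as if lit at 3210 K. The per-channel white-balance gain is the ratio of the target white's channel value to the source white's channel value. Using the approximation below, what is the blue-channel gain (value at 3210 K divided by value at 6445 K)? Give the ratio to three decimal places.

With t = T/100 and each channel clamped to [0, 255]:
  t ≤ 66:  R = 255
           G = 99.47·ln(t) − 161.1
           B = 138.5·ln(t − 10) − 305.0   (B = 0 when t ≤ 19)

0.498

At 6445 K (t = 64.45):
  B = 138.5·ln(64.45 − 10) − 305.0 = 138.5·ln 54.45 − 305.0 = 138.5·3.9973 − 305.0 = 248.624.
At 3210 K (t = 32.1):
  B = 138.5·ln(32.1 − 10) − 305.0 = 138.5·ln 22.1 − 305.0 = 138.5·3.0956 − 305.0 = 123.737.
Gain = 123.737 / 248.624 = 0.4977 → 0.498.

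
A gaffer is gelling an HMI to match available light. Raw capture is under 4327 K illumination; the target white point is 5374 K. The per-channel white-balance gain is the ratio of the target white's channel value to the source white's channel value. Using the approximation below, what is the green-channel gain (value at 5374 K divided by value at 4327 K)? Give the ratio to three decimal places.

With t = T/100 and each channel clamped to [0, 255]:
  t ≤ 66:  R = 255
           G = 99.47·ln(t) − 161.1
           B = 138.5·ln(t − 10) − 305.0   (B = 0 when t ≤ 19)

At 4327 K (t = 43.27):
  G = 99.47·ln 43.27 − 161.1 = 99.47·3.7675 − 161.1 = 213.649.
At 5374 K (t = 53.74):
  G = 99.47·ln 53.74 − 161.1 = 99.47·3.9842 − 161.1 = 235.204.
Gain = 235.204 / 213.649 = 1.1009 → 1.101.

1.101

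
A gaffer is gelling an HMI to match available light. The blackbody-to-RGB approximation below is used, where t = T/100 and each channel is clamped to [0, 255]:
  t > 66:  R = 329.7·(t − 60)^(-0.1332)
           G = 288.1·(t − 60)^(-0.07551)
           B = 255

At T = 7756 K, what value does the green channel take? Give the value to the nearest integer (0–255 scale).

t = 7756/100 = 77.56; the t > 66 branch applies.
G = 288.1·(77.56 − 60)^(-0.07551) = 288.1·17.56^(-0.07551) = 288.1·0.80543 = 232.043.
Rounded: 232.

232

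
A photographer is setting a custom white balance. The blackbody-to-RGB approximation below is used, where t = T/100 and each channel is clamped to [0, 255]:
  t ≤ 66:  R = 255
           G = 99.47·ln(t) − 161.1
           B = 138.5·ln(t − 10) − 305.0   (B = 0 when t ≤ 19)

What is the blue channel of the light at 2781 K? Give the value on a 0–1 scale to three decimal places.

0.368

t = 2781/100 = 27.81; the t ≤ 66 branch applies.
B = 138.5·ln(27.81 − 10) − 305.0 = 138.5·ln 17.81 − 305.0 = 138.5·2.8798 − 305.0 = 93.847.
On a 0–1 scale: 93.847/255 = 0.3680 → 0.368.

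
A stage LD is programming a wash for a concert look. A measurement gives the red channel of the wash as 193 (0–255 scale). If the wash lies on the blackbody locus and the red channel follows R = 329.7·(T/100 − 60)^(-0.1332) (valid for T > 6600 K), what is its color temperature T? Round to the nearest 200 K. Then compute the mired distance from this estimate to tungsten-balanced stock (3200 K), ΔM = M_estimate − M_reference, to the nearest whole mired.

(t − 60)^(-0.1332) = 193/329.7 = 0.58538.
t − 60 = 0.58538^(1/-0.1332) = 0.58538^(-7.508) = 55.713, so t = 115.713.
T = 100·t = 11571 K → 11600 K to the nearest 200 K.
M_estimate = 10⁶/11600 = 86.21; M_reference = 10⁶/3200 = 312.50.
ΔM = 86.21 − 312.50 = -226.29 → -226 mireds.

-226 mireds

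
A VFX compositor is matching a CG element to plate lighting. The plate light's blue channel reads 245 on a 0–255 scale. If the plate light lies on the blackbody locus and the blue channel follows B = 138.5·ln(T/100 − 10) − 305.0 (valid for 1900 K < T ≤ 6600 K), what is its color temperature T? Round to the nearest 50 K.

ln(t − 10) = (245 + 305.0) / 138.5 = 3.9711.
t − 10 = e^3.9711 = 53.044, so t = 63.044.
T = 100·t = 6304 K → 6300 K to the nearest 50 K.

6300 K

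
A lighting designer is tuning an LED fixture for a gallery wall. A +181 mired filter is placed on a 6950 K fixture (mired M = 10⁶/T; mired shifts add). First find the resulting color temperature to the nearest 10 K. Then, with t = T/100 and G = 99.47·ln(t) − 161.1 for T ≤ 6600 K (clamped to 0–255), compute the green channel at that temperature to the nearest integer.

180

M_in = 10⁶/6950 = 143.88; M_out = 143.88 + (+181) = 324.88.
T_out = 10⁶/324.88 = 3078.0 K → 3080 K; t = 30.8.
G = 99.47·ln 30.8 − 161.1 = 99.47·3.4275 − 161.1 = 179.835.
Rounded: 180.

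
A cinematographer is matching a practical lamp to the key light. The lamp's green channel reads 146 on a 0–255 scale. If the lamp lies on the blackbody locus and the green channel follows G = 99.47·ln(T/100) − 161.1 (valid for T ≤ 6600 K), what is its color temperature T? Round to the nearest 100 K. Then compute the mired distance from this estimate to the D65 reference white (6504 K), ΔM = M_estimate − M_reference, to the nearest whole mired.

ln t = (146 + 161.1) / 99.47 = 3.0874.
t = e^3.0874 = 21.919.
T = 100·t = 2192 K → 2200 K to the nearest 100 K.
M_estimate = 10⁶/2200 = 454.55; M_reference = 10⁶/6504 = 153.75.
ΔM = 454.55 − 153.75 = 300.79 → +301 mireds.

+301 mireds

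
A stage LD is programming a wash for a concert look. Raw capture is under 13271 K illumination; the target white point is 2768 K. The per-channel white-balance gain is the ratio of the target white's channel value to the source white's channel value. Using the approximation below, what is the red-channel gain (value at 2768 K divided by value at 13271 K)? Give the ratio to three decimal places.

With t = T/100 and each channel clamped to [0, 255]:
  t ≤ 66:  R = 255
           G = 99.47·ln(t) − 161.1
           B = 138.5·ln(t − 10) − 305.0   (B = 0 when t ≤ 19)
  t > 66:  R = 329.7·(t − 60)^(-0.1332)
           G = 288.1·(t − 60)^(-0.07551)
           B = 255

1.369

At 13271 K (t = 132.71):
  R = 329.7·(132.71 − 60)^(-0.1332) = 329.7·72.71^(-0.1332) = 329.7·0.56498 = 186.275.
At 2768 K (t = 27.68):
  R = 255 by definition for t ≤ 66.
Gain = 255.000 / 186.275 = 1.3689 → 1.369.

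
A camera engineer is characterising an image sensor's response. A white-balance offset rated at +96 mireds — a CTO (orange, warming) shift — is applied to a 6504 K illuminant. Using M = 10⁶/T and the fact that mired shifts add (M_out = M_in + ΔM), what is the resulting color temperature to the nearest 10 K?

M_in = 10⁶/6504 = 153.75 mireds.
M_out = 153.75 + (+96) = 249.75 mireds.
T_out = 10⁶/249.75 = 4004.0 K → 4000 K.

4000 K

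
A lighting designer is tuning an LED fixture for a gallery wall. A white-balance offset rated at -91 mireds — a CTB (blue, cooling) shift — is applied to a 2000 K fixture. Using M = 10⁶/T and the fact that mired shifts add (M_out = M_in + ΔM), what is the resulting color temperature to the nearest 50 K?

2450 K

M_in = 10⁶/2000 = 500.00 mireds.
M_out = 500.00 + (-91) = 409.00 mireds.
T_out = 10⁶/409.00 = 2445.0 K → 2450 K.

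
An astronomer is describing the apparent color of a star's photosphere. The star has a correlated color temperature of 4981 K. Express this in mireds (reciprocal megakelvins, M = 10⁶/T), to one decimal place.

M = 10⁶ / 4981 = 200.763 → 200.8 mireds.

200.8 mireds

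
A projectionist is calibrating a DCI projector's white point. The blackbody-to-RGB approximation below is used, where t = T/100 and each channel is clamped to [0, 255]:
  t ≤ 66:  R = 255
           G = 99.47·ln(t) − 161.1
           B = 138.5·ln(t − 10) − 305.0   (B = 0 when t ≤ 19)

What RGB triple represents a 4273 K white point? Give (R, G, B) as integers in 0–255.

t = 4273/100 = 42.73; the t ≤ 66 branch applies.
R = 255 by definition for t ≤ 66.
G = 99.47·ln 42.73 − 161.1 = 99.47·3.7549 − 161.1 = 212.400.
B = 138.5·ln(42.73 − 10) − 305.0 = 138.5·ln 32.73 − 305.0 = 138.5·3.4883 − 305.0 = 178.128.
Rounded: (255, 212, 178).

(255, 212, 178)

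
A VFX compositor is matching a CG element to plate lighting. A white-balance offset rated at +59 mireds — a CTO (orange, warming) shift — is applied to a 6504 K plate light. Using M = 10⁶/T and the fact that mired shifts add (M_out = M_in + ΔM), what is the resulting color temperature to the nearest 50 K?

M_in = 10⁶/6504 = 153.75 mireds.
M_out = 153.75 + (+59) = 212.75 mireds.
T_out = 10⁶/212.75 = 4700.3 K → 4700 K.

4700 K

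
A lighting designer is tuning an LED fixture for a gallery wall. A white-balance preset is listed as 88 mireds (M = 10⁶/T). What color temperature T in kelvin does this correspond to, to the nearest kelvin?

11364 K

T = 10⁶ / 88 = 11363.64 K → 11364 K.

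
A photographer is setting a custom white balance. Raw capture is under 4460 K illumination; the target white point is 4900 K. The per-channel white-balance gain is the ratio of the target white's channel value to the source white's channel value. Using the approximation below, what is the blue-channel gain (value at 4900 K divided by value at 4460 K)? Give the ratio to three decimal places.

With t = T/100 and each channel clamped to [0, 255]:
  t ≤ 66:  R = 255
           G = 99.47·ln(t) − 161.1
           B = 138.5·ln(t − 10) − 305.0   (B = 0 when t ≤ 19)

1.089

At 4460 K (t = 44.6):
  B = 138.5·ln(44.6 − 10) − 305.0 = 138.5·ln 34.6 − 305.0 = 138.5·3.5439 − 305.0 = 185.824.
At 4900 K (t = 49):
  B = 138.5·ln(49 − 10) − 305.0 = 138.5·ln 39 − 305.0 = 138.5·3.6636 − 305.0 = 202.403.
Gain = 202.403 / 185.824 = 1.0892 → 1.089.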